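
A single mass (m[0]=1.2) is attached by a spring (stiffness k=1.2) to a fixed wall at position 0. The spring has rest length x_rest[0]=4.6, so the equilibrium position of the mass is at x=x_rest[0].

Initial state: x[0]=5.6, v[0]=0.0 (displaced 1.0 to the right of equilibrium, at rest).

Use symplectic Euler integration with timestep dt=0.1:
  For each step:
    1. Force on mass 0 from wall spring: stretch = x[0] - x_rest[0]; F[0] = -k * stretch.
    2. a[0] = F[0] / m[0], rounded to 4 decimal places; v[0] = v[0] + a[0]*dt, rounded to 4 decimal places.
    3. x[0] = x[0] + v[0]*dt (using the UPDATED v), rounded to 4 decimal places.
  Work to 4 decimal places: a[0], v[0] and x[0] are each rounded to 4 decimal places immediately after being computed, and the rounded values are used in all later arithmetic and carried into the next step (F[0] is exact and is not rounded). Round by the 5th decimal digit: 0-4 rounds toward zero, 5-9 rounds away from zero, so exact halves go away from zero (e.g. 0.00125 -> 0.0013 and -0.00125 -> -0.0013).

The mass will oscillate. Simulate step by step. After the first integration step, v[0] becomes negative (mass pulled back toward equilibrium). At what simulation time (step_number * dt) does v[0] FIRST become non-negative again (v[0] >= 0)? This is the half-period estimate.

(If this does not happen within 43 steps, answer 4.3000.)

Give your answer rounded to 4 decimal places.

Step 0: x=[5.6000] v=[0.0000]
Step 1: x=[5.5900] v=[-0.1000]
Step 2: x=[5.5701] v=[-0.1990]
Step 3: x=[5.5405] v=[-0.2960]
Step 4: x=[5.5015] v=[-0.3901]
Step 5: x=[5.4535] v=[-0.4803]
Step 6: x=[5.3969] v=[-0.5657]
Step 7: x=[5.3324] v=[-0.6454]
Step 8: x=[5.2605] v=[-0.7186]
Step 9: x=[5.1820] v=[-0.7847]
Step 10: x=[5.0977] v=[-0.8429]
Step 11: x=[5.0084] v=[-0.8927]
Step 12: x=[4.9151] v=[-0.9335]
Step 13: x=[4.8186] v=[-0.9650]
Step 14: x=[4.7199] v=[-0.9869]
Step 15: x=[4.6200] v=[-0.9989]
Step 16: x=[4.5199] v=[-1.0009]
Step 17: x=[4.4206] v=[-0.9929]
Step 18: x=[4.3231] v=[-0.9750]
Step 19: x=[4.2284] v=[-0.9473]
Step 20: x=[4.1374] v=[-0.9101]
Step 21: x=[4.0510] v=[-0.8638]
Step 22: x=[3.9701] v=[-0.8089]
Step 23: x=[3.8955] v=[-0.7459]
Step 24: x=[3.8280] v=[-0.6755]
Step 25: x=[3.7682] v=[-0.5983]
Step 26: x=[3.7167] v=[-0.5151]
Step 27: x=[3.6740] v=[-0.4268]
Step 28: x=[3.6406] v=[-0.3342]
Step 29: x=[3.6168] v=[-0.2383]
Step 30: x=[3.6028] v=[-0.1400]
Step 31: x=[3.5988] v=[-0.0403]
Step 32: x=[3.6048] v=[0.0598]
First v>=0 after going negative at step 32, time=3.2000

Answer: 3.2000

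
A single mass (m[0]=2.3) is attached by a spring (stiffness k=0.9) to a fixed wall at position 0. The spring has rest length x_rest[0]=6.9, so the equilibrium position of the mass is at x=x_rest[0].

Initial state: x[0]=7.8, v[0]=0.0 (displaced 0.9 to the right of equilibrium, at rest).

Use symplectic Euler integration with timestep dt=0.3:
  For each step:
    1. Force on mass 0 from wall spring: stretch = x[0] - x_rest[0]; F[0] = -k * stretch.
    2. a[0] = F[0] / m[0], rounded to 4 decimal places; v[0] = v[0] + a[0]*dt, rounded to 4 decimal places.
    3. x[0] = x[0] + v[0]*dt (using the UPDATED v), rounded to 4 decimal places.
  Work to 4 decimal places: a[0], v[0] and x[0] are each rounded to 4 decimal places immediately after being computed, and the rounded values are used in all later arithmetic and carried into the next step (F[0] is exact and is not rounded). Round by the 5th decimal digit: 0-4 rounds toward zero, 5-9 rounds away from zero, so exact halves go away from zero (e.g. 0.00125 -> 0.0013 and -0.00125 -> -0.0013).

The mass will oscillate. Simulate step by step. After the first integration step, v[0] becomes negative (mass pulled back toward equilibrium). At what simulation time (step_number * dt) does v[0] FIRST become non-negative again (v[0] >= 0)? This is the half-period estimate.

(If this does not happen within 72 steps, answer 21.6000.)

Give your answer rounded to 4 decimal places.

Answer: 5.1000

Derivation:
Step 0: x=[7.8000] v=[0.0000]
Step 1: x=[7.7683] v=[-0.1057]
Step 2: x=[7.7060] v=[-0.2076]
Step 3: x=[7.6153] v=[-0.3022]
Step 4: x=[7.4994] v=[-0.3862]
Step 5: x=[7.3624] v=[-0.4566]
Step 6: x=[7.2091] v=[-0.5109]
Step 7: x=[7.0449] v=[-0.5472]
Step 8: x=[6.8756] v=[-0.5642]
Step 9: x=[6.7072] v=[-0.5614]
Step 10: x=[6.5456] v=[-0.5388]
Step 11: x=[6.3964] v=[-0.4972]
Step 12: x=[6.2650] v=[-0.4381]
Step 13: x=[6.1559] v=[-0.3636]
Step 14: x=[6.0730] v=[-0.2762]
Step 15: x=[6.0193] v=[-0.1791]
Step 16: x=[5.9966] v=[-0.0757]
Step 17: x=[6.0057] v=[0.0304]
First v>=0 after going negative at step 17, time=5.1000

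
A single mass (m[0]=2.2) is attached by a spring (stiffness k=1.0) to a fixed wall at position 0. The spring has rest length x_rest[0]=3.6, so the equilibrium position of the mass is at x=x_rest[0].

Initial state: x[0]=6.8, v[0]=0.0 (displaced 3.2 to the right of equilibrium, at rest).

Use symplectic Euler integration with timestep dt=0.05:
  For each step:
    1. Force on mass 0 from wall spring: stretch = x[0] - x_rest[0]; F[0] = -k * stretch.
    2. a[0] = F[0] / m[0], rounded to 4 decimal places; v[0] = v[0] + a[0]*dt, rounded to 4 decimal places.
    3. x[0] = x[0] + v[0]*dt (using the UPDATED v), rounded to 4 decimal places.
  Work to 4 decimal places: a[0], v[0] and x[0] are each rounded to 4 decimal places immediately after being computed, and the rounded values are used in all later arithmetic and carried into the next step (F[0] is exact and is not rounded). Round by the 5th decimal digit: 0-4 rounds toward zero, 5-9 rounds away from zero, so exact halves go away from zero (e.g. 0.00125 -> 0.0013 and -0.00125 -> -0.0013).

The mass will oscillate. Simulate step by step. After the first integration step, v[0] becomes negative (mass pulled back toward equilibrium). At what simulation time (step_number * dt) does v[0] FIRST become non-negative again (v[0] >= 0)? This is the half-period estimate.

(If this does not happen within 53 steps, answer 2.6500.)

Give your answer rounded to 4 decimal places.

Step 0: x=[6.8000] v=[0.0000]
Step 1: x=[6.7964] v=[-0.0727]
Step 2: x=[6.7891] v=[-0.1453]
Step 3: x=[6.7782] v=[-0.2178]
Step 4: x=[6.7637] v=[-0.2900]
Step 5: x=[6.7456] v=[-0.3619]
Step 6: x=[6.7239] v=[-0.4334]
Step 7: x=[6.6987] v=[-0.5044]
Step 8: x=[6.6700] v=[-0.5748]
Step 9: x=[6.6378] v=[-0.6446]
Step 10: x=[6.6021] v=[-0.7136]
Step 11: x=[6.5630] v=[-0.7818]
Step 12: x=[6.5205] v=[-0.8491]
Step 13: x=[6.4747] v=[-0.9155]
Step 14: x=[6.4257] v=[-0.9808]
Step 15: x=[6.3735] v=[-1.0450]
Step 16: x=[6.3181] v=[-1.1080]
Step 17: x=[6.2596] v=[-1.1698]
Step 18: x=[6.1981] v=[-1.2302]
Step 19: x=[6.1336] v=[-1.2893]
Step 20: x=[6.0663] v=[-1.3469]
Step 21: x=[5.9962] v=[-1.4030]
Step 22: x=[5.9233] v=[-1.4575]
Step 23: x=[5.8478] v=[-1.5103]
Step 24: x=[5.7697] v=[-1.5614]
Step 25: x=[5.6892] v=[-1.6107]
Step 26: x=[5.6063] v=[-1.6582]
Step 27: x=[5.5211] v=[-1.7038]
Step 28: x=[5.4337] v=[-1.7475]
Step 29: x=[5.3442] v=[-1.7892]
Step 30: x=[5.2528] v=[-1.8288]
Step 31: x=[5.1595] v=[-1.8664]
Step 32: x=[5.0644] v=[-1.9018]
Step 33: x=[4.9676] v=[-1.9351]
Step 34: x=[4.8693] v=[-1.9662]
Step 35: x=[4.7695] v=[-1.9951]
Step 36: x=[4.6684] v=[-2.0217]
Step 37: x=[4.5661] v=[-2.0460]
Step 38: x=[4.4627] v=[-2.0680]
Step 39: x=[4.3583] v=[-2.0876]
Step 40: x=[4.2531] v=[-2.1048]
Step 41: x=[4.1471] v=[-2.1196]
Step 42: x=[4.0405] v=[-2.1320]
Step 43: x=[3.9334] v=[-2.1420]
Step 44: x=[3.8259] v=[-2.1496]
Step 45: x=[3.7182] v=[-2.1547]
Step 46: x=[3.6103] v=[-2.1574]
Step 47: x=[3.5024] v=[-2.1576]
Step 48: x=[3.3946] v=[-2.1554]
Step 49: x=[3.2871] v=[-2.1507]
Step 50: x=[3.1799] v=[-2.1436]
Step 51: x=[3.0732] v=[-2.1341]
Step 52: x=[2.9671] v=[-2.1221]
Step 53: x=[2.8617] v=[-2.1077]
v[0] did not become non-negative within 53 steps; using fallback time=2.6500

Answer: 2.6500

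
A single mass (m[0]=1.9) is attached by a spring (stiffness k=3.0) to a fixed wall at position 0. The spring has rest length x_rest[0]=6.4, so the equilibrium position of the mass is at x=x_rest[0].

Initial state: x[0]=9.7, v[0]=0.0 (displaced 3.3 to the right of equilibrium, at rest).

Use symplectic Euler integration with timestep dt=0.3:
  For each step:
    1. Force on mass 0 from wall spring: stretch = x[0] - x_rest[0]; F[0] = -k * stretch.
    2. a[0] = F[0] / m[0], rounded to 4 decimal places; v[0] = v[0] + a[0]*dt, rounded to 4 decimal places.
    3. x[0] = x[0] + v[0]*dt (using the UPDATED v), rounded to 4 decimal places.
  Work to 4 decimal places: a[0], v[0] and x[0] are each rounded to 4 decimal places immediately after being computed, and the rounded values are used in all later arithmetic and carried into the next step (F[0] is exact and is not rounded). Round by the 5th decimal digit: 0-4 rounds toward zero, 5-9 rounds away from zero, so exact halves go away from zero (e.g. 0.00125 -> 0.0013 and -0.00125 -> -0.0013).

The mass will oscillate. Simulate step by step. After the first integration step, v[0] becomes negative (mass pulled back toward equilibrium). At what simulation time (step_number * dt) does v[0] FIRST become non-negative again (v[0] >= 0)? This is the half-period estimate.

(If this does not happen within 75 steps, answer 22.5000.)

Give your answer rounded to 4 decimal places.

Step 0: x=[9.7000] v=[0.0000]
Step 1: x=[9.2310] v=[-1.5632]
Step 2: x=[8.3597] v=[-2.9042]
Step 3: x=[7.2100] v=[-3.8325]
Step 4: x=[5.9451] v=[-4.2162]
Step 5: x=[4.7449] v=[-4.0007]
Step 6: x=[3.7799] v=[-3.2167]
Step 7: x=[3.1872] v=[-1.9756]
Step 8: x=[3.0511] v=[-0.4538]
Step 9: x=[3.3909] v=[1.1325]
First v>=0 after going negative at step 9, time=2.7000

Answer: 2.7000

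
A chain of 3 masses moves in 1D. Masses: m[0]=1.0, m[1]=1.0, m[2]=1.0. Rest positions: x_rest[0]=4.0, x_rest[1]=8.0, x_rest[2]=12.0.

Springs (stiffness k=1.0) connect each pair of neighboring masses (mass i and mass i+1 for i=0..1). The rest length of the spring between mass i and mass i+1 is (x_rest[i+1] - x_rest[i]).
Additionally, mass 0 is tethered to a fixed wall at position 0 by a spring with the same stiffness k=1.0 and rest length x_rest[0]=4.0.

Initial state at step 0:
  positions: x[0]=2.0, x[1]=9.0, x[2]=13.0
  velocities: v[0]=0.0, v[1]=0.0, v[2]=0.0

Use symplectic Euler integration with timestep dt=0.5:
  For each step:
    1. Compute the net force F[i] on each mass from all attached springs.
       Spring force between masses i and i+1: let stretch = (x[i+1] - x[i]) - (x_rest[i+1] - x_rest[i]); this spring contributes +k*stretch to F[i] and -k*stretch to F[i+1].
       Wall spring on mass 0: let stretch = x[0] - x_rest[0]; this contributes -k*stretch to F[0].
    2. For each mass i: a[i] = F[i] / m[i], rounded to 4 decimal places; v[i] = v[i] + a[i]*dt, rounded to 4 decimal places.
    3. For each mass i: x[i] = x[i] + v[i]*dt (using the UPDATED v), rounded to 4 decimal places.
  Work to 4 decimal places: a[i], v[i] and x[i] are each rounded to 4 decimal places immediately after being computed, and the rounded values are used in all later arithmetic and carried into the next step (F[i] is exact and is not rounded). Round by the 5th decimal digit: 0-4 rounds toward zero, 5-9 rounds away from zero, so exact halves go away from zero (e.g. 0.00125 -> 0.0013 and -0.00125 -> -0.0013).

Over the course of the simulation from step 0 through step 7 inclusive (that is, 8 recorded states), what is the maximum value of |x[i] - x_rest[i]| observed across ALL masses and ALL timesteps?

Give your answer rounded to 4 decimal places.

Step 0: x=[2.0000 9.0000 13.0000] v=[0.0000 0.0000 0.0000]
Step 1: x=[3.2500 8.2500 13.0000] v=[2.5000 -1.5000 0.0000]
Step 2: x=[4.9375 7.4375 12.8125] v=[3.3750 -1.6250 -0.3750]
Step 3: x=[6.0157 7.3438 12.2813] v=[2.1563 -0.1875 -1.0625]
Step 4: x=[5.9220 8.1524 11.5157] v=[-0.1875 1.6172 -1.5313]
Step 5: x=[4.9054 9.2443 10.9092] v=[-2.0333 2.1837 -1.2130]
Step 6: x=[3.7471 9.6677 10.8865] v=[-2.3166 0.8467 -0.0455]
Step 7: x=[3.1322 8.9156 11.5591] v=[-1.2299 -1.5042 1.3451]
Max displacement = 2.0157

Answer: 2.0157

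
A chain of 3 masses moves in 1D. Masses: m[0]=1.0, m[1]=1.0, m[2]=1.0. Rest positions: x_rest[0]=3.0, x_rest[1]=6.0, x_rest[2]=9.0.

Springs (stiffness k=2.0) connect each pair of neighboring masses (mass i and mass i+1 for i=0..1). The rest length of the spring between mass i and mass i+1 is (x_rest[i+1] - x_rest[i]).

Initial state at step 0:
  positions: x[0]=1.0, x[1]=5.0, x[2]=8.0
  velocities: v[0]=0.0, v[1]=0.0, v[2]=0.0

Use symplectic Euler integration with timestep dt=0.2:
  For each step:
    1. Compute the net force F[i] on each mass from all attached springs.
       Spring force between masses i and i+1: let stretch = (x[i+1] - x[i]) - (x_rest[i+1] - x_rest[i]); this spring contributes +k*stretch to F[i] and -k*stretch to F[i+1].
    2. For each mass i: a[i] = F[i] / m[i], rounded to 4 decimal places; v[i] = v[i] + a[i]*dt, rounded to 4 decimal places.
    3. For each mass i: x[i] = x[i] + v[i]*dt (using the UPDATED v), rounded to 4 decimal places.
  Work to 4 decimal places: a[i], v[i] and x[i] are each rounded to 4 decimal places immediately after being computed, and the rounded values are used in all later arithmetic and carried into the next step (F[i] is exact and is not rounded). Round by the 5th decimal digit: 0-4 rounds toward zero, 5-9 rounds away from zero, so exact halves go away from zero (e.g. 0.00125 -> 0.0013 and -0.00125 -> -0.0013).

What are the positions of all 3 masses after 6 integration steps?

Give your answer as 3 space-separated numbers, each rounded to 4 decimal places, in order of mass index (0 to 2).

Answer: 1.9747 4.3239 7.7015

Derivation:
Step 0: x=[1.0000 5.0000 8.0000] v=[0.0000 0.0000 0.0000]
Step 1: x=[1.0800 4.9200 8.0000] v=[0.4000 -0.4000 0.0000]
Step 2: x=[1.2272 4.7792 7.9936] v=[0.7360 -0.7040 -0.0320]
Step 3: x=[1.4186 4.6114 7.9700] v=[0.9568 -0.8390 -0.1178]
Step 4: x=[1.6254 4.4569 7.9178] v=[1.0339 -0.7727 -0.2612]
Step 5: x=[1.8187 4.3527 7.8287] v=[0.9665 -0.5209 -0.4456]
Step 6: x=[1.9747 4.3239 7.7015] v=[0.7801 -0.1441 -0.6360]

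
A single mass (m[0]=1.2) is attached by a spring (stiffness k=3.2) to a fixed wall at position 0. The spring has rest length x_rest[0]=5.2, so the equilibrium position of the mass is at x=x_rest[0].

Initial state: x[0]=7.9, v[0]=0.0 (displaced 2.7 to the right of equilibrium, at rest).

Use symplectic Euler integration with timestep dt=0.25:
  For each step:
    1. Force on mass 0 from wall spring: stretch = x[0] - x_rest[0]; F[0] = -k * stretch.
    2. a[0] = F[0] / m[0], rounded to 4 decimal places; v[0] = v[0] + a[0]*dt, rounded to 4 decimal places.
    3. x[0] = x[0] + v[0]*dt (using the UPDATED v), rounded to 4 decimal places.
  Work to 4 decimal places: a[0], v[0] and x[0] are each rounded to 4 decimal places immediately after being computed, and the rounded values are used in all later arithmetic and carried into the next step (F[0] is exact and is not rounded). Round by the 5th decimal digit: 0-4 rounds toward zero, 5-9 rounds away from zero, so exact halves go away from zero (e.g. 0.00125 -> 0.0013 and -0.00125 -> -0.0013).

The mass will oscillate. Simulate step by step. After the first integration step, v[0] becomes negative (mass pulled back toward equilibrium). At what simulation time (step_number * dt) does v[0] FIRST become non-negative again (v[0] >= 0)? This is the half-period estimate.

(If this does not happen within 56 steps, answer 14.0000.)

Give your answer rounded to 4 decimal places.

Step 0: x=[7.9000] v=[0.0000]
Step 1: x=[7.4500] v=[-1.8000]
Step 2: x=[6.6250] v=[-3.3000]
Step 3: x=[5.5625] v=[-4.2500]
Step 4: x=[4.4396] v=[-4.4917]
Step 5: x=[3.4434] v=[-3.9848]
Step 6: x=[2.7400] v=[-2.8137]
Step 7: x=[2.4466] v=[-1.1737]
Step 8: x=[2.6121] v=[0.6619]
First v>=0 after going negative at step 8, time=2.0000

Answer: 2.0000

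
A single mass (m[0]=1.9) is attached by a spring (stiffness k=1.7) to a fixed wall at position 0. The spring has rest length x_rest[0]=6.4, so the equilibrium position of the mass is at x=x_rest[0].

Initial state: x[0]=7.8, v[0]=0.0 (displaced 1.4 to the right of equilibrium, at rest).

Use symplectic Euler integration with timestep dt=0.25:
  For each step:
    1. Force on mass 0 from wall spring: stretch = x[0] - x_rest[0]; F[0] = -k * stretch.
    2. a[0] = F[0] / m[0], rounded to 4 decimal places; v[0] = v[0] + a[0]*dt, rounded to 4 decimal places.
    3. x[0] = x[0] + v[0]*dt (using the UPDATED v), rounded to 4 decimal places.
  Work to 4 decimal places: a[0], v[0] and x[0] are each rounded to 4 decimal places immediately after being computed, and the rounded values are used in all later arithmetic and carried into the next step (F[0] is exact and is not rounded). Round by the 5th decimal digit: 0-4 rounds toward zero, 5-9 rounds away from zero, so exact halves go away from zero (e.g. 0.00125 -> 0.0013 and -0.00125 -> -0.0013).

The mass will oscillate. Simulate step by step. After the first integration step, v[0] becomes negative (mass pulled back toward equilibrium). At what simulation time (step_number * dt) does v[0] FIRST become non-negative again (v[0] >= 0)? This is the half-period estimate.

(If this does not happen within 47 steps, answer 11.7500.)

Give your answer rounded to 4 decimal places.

Answer: 3.5000

Derivation:
Step 0: x=[7.8000] v=[0.0000]
Step 1: x=[7.7217] v=[-0.3132]
Step 2: x=[7.5695] v=[-0.6089]
Step 3: x=[7.3519] v=[-0.8705]
Step 4: x=[7.0811] v=[-1.0834]
Step 5: x=[6.7722] v=[-1.2358]
Step 6: x=[6.4424] v=[-1.3191]
Step 7: x=[6.1103] v=[-1.3286]
Step 8: x=[5.7944] v=[-1.2638]
Step 9: x=[5.5123] v=[-1.1283]
Step 10: x=[5.2799] v=[-0.9297]
Step 11: x=[5.1101] v=[-0.6792]
Step 12: x=[5.0124] v=[-0.3907]
Step 13: x=[4.9923] v=[-0.0803]
Step 14: x=[5.0510] v=[0.2346]
First v>=0 after going negative at step 14, time=3.5000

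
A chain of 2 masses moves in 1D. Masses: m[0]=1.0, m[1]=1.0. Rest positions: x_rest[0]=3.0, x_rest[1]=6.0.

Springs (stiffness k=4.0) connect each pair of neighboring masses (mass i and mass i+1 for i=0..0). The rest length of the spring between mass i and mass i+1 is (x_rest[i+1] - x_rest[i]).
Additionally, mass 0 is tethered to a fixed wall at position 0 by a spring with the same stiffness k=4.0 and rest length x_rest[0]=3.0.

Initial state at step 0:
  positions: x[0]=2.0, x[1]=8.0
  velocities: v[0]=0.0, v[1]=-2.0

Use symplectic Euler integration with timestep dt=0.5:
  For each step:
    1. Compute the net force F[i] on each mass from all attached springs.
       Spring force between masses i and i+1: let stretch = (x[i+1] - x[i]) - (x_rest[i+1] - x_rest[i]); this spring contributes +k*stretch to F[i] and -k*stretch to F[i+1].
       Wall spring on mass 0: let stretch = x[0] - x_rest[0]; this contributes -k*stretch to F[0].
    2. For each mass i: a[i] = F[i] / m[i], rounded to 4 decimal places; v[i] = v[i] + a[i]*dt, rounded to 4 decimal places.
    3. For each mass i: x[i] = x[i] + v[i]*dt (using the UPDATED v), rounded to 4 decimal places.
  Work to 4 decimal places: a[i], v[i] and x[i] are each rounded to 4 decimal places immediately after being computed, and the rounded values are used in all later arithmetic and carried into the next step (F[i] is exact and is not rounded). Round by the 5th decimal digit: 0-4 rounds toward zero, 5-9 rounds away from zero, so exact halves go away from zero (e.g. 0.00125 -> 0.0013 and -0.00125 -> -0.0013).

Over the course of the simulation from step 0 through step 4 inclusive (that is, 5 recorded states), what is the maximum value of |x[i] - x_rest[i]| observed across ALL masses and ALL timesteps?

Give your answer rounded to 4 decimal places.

Answer: 4.0000

Derivation:
Step 0: x=[2.0000 8.0000] v=[0.0000 -2.0000]
Step 1: x=[6.0000 4.0000] v=[8.0000 -8.0000]
Step 2: x=[2.0000 5.0000] v=[-8.0000 2.0000]
Step 3: x=[-1.0000 6.0000] v=[-6.0000 2.0000]
Step 4: x=[4.0000 3.0000] v=[10.0000 -6.0000]
Max displacement = 4.0000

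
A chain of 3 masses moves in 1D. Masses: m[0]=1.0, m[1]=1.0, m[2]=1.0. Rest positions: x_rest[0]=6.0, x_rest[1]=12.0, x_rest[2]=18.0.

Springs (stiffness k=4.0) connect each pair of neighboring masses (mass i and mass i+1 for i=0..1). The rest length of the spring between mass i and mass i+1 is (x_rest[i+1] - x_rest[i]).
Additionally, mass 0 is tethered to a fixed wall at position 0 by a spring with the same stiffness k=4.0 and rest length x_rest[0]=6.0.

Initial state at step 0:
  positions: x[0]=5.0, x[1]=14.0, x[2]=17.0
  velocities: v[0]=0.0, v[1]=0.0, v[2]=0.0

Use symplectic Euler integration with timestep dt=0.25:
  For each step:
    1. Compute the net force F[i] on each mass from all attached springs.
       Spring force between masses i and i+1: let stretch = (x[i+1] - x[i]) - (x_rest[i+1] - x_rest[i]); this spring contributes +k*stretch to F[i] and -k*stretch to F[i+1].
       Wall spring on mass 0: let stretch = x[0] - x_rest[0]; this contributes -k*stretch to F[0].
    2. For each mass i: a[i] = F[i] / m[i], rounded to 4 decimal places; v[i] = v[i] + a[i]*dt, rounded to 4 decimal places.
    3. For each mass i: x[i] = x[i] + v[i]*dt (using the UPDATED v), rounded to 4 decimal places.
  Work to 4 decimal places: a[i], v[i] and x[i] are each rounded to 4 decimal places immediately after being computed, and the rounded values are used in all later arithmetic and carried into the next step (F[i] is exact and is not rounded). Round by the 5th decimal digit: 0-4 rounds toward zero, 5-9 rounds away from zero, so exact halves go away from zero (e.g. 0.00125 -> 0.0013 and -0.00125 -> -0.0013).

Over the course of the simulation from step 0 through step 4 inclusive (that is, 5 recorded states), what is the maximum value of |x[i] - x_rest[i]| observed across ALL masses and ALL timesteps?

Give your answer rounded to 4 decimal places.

Step 0: x=[5.0000 14.0000 17.0000] v=[0.0000 0.0000 0.0000]
Step 1: x=[6.0000 12.5000 17.7500] v=[4.0000 -6.0000 3.0000]
Step 2: x=[7.1250 10.6875 18.6875] v=[4.5000 -7.2500 3.7500]
Step 3: x=[7.3594 9.9844 19.1250] v=[0.9375 -2.8125 1.7500]
Step 4: x=[6.4102 10.9102 18.7774] v=[-3.7969 3.7031 -1.3906]
Max displacement = 2.0156

Answer: 2.0156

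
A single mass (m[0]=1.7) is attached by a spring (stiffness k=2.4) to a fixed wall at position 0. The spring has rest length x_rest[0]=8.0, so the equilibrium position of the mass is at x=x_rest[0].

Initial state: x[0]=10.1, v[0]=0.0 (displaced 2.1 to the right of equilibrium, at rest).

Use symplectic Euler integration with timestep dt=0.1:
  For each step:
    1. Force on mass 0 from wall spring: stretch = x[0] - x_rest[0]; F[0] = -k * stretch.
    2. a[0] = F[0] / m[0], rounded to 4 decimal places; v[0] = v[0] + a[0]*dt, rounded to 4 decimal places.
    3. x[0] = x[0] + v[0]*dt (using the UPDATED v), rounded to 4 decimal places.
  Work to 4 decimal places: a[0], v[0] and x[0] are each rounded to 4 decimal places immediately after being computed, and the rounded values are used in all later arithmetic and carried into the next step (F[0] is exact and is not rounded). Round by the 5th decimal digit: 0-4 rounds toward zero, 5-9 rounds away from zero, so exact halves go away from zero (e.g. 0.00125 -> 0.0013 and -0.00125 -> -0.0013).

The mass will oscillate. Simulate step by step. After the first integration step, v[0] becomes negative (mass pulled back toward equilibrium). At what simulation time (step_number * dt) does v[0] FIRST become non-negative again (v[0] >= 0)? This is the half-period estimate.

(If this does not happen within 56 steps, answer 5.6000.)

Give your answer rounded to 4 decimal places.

Step 0: x=[10.1000] v=[0.0000]
Step 1: x=[10.0704] v=[-0.2965]
Step 2: x=[10.0115] v=[-0.5888]
Step 3: x=[9.9242] v=[-0.8728]
Step 4: x=[9.8098] v=[-1.1445]
Step 5: x=[9.6698] v=[-1.4000]
Step 6: x=[9.5062] v=[-1.6357]
Step 7: x=[9.3214] v=[-1.8483]
Step 8: x=[9.1179] v=[-2.0349]
Step 9: x=[8.8986] v=[-2.1927]
Step 10: x=[8.6666] v=[-2.3196]
Step 11: x=[8.4252] v=[-2.4137]
Step 12: x=[8.1778] v=[-2.4737]
Step 13: x=[7.9279] v=[-2.4988]
Step 14: x=[7.6790] v=[-2.4886]
Step 15: x=[7.4347] v=[-2.4433]
Step 16: x=[7.1984] v=[-2.3635]
Step 17: x=[6.9734] v=[-2.2503]
Step 18: x=[6.7629] v=[-2.1054]
Step 19: x=[6.5698] v=[-1.9308]
Step 20: x=[6.3969] v=[-1.7289]
Step 21: x=[6.2466] v=[-1.5026]
Step 22: x=[6.1211] v=[-1.2551]
Step 23: x=[6.0221] v=[-0.9898]
Step 24: x=[5.9510] v=[-0.7106]
Step 25: x=[5.9089] v=[-0.4213]
Step 26: x=[5.8963] v=[-0.1261]
Step 27: x=[5.9134] v=[0.1709]
First v>=0 after going negative at step 27, time=2.7000

Answer: 2.7000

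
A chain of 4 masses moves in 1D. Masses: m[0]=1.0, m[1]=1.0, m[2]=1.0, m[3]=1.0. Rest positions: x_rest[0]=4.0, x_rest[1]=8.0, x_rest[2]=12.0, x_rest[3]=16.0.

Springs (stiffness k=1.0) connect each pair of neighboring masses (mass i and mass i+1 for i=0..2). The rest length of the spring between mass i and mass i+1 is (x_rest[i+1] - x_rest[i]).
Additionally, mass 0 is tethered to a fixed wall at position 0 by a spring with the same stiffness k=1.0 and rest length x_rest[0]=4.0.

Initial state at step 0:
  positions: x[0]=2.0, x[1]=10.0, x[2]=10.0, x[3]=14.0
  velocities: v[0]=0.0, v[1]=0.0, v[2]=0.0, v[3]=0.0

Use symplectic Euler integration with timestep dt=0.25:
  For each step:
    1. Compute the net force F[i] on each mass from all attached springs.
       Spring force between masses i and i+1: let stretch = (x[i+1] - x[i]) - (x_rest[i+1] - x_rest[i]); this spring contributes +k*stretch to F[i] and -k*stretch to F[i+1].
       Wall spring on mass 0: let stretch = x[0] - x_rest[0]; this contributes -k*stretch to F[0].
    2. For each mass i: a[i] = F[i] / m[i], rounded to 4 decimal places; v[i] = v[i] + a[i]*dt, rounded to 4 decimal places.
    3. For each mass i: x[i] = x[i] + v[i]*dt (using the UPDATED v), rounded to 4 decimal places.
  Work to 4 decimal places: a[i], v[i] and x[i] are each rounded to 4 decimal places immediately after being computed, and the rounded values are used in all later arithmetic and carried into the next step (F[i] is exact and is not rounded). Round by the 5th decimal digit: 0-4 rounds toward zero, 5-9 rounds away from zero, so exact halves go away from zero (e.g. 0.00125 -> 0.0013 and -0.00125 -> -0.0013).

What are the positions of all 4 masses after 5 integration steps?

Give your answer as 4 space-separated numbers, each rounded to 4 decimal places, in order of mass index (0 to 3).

Step 0: x=[2.0000 10.0000 10.0000 14.0000] v=[0.0000 0.0000 0.0000 0.0000]
Step 1: x=[2.3750 9.5000 10.2500 14.0000] v=[1.5000 -2.0000 1.0000 0.0000]
Step 2: x=[3.0469 8.6016 10.6875 14.0156] v=[2.6875 -3.5938 1.7500 0.0625]
Step 3: x=[3.8755 7.4864 11.2027 14.0732] v=[3.3145 -4.4610 2.0606 0.2305]
Step 4: x=[4.6876 6.3777 11.6650 14.2014] v=[3.2484 -4.4347 1.8492 0.5129]
Step 5: x=[5.3124 5.4939 11.9554 14.4211] v=[2.4990 -3.5354 1.1615 0.8788]

Answer: 5.3124 5.4939 11.9554 14.4211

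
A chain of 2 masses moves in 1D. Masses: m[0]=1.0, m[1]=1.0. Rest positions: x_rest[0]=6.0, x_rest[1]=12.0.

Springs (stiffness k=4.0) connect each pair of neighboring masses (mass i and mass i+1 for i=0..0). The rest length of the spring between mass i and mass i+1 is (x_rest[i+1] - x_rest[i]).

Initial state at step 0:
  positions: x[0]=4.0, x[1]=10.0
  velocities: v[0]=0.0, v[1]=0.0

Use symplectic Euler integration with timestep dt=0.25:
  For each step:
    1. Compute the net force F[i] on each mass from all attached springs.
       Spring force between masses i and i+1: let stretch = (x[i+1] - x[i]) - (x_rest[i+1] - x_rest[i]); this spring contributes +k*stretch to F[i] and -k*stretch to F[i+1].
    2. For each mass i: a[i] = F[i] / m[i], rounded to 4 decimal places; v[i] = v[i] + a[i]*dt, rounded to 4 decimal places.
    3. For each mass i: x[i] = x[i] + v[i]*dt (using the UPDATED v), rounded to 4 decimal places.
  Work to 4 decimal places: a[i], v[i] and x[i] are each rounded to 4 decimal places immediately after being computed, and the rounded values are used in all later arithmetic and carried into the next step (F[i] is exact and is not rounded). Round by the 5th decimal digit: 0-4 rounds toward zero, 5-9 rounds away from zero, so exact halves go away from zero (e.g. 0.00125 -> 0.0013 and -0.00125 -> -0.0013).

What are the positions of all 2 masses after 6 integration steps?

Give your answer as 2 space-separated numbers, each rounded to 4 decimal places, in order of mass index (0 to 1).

Step 0: x=[4.0000 10.0000] v=[0.0000 0.0000]
Step 1: x=[4.0000 10.0000] v=[0.0000 0.0000]
Step 2: x=[4.0000 10.0000] v=[0.0000 0.0000]
Step 3: x=[4.0000 10.0000] v=[0.0000 0.0000]
Step 4: x=[4.0000 10.0000] v=[0.0000 0.0000]
Step 5: x=[4.0000 10.0000] v=[0.0000 0.0000]
Step 6: x=[4.0000 10.0000] v=[0.0000 0.0000]

Answer: 4.0000 10.0000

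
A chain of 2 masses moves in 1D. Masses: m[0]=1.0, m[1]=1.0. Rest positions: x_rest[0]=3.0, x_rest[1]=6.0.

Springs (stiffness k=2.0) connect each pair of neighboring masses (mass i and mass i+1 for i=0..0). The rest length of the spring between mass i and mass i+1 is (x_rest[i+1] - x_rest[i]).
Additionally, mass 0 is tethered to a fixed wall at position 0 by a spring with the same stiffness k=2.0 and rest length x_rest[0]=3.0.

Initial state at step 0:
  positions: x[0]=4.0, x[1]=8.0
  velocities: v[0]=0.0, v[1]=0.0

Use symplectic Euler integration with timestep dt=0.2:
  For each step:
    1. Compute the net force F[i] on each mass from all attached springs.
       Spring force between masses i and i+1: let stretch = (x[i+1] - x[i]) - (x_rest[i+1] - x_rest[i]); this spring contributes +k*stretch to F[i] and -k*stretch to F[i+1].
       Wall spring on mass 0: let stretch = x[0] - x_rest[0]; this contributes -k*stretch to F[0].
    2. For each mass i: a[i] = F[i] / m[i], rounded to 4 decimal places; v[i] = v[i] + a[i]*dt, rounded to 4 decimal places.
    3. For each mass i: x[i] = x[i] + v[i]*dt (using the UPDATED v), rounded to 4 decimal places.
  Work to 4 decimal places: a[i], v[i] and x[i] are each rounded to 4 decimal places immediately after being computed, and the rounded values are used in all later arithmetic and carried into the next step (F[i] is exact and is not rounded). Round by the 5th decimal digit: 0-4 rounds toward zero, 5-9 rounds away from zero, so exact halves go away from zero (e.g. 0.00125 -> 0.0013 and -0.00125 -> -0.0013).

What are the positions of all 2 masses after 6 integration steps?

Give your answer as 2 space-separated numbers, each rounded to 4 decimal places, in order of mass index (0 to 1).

Step 0: x=[4.0000 8.0000] v=[0.0000 0.0000]
Step 1: x=[4.0000 7.9200] v=[0.0000 -0.4000]
Step 2: x=[3.9936 7.7664] v=[-0.0320 -0.7680]
Step 3: x=[3.9695 7.5510] v=[-0.1203 -1.0771]
Step 4: x=[3.9144 7.2891] v=[-0.2755 -1.3097]
Step 5: x=[3.8161 6.9972] v=[-0.4914 -1.4596]
Step 6: x=[3.6670 6.6908] v=[-0.7454 -1.5320]

Answer: 3.6670 6.6908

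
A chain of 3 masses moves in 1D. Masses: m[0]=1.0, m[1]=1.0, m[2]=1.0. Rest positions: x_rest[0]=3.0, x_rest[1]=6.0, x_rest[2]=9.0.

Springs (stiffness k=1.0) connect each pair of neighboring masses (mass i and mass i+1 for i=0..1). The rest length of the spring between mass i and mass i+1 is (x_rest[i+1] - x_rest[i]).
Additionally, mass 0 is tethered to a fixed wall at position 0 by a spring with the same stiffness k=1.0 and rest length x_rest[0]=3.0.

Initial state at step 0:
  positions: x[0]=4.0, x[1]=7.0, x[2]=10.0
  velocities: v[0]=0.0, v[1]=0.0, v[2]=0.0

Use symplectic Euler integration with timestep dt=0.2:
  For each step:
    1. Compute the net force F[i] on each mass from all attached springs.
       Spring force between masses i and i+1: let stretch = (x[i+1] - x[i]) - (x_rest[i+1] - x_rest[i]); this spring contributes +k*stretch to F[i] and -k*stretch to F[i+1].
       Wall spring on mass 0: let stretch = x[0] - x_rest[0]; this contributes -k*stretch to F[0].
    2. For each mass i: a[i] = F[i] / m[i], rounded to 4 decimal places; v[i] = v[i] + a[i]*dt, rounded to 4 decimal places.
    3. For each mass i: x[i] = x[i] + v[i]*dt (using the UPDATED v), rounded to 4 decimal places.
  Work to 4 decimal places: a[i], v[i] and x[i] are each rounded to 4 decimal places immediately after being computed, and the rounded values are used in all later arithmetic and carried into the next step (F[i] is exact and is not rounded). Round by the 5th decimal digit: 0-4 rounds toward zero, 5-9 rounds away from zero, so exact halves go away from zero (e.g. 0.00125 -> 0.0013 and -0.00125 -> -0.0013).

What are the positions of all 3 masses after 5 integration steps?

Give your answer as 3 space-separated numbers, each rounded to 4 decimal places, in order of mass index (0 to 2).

Step 0: x=[4.0000 7.0000 10.0000] v=[0.0000 0.0000 0.0000]
Step 1: x=[3.9600 7.0000 10.0000] v=[-0.2000 0.0000 0.0000]
Step 2: x=[3.8832 6.9984 10.0000] v=[-0.3840 -0.0080 0.0000]
Step 3: x=[3.7757 6.9923 9.9999] v=[-0.5376 -0.0307 -0.0003]
Step 4: x=[3.6458 6.9778 9.9995] v=[-0.6494 -0.0725 -0.0018]
Step 5: x=[3.5034 6.9509 9.9983] v=[-0.7122 -0.1346 -0.0061]

Answer: 3.5034 6.9509 9.9983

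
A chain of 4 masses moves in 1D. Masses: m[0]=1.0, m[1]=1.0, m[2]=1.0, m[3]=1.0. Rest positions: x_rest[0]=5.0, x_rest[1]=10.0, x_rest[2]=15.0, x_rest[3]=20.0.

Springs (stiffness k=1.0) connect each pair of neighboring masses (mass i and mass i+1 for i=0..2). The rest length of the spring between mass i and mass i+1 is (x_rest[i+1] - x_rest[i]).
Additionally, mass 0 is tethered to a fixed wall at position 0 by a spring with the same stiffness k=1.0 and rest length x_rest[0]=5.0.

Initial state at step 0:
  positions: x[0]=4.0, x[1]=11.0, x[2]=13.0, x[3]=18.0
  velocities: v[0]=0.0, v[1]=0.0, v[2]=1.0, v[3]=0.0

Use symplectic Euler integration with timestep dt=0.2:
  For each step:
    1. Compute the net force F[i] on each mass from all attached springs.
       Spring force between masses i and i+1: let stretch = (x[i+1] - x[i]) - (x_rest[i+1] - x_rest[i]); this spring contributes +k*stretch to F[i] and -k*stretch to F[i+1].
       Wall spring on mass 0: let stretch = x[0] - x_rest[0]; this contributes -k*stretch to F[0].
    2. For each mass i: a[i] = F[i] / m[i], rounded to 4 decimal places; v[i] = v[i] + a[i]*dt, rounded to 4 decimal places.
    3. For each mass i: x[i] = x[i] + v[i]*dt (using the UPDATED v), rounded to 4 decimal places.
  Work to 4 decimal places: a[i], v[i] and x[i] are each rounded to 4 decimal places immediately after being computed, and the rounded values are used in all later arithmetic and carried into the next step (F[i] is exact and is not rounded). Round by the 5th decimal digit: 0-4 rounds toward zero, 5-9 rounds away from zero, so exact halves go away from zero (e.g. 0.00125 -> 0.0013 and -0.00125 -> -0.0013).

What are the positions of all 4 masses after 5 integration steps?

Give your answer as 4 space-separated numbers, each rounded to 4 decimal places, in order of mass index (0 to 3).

Answer: 5.2553 8.9381 14.9724 18.2849

Derivation:
Step 0: x=[4.0000 11.0000 13.0000 18.0000] v=[0.0000 0.0000 1.0000 0.0000]
Step 1: x=[4.1200 10.8000 13.3200 18.0000] v=[0.6000 -1.0000 1.6000 0.0000]
Step 2: x=[4.3424 10.4336 13.7264 18.0128] v=[1.1120 -1.8320 2.0320 0.0640]
Step 3: x=[4.6348 9.9553 14.1725 18.0541] v=[1.4618 -2.3917 2.2307 0.2067]
Step 4: x=[4.9546 9.4328 14.6052 18.1402] v=[1.5989 -2.6124 2.1636 0.4304]
Step 5: x=[5.2553 8.9381 14.9724 18.2849] v=[1.5036 -2.4736 1.8361 0.7234]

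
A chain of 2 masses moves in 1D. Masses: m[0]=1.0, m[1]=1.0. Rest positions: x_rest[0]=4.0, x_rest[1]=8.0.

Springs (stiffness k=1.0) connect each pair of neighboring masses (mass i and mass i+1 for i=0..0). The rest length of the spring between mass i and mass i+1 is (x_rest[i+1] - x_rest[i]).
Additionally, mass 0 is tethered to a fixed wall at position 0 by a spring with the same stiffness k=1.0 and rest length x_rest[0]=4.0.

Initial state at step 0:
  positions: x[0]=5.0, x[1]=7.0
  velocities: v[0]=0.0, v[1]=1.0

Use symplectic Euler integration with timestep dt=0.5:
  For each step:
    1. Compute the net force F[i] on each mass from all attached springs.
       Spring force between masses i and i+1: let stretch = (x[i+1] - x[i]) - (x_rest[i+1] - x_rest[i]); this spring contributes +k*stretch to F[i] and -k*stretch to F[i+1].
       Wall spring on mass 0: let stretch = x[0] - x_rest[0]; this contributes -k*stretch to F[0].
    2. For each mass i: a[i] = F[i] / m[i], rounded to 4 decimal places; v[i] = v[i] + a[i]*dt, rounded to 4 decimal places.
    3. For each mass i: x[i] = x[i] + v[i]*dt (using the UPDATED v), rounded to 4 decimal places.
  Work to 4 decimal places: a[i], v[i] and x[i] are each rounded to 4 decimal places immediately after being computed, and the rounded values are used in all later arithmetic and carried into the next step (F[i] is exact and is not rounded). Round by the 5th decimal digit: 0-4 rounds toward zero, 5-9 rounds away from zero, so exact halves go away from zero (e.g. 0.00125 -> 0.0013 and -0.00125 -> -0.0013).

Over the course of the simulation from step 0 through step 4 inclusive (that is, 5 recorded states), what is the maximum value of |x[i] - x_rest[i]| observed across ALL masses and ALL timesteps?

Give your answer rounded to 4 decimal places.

Step 0: x=[5.0000 7.0000] v=[0.0000 1.0000]
Step 1: x=[4.2500 8.0000] v=[-1.5000 2.0000]
Step 2: x=[3.3750 9.0625] v=[-1.7500 2.1250]
Step 3: x=[3.0781 9.7032] v=[-0.5938 1.2813]
Step 4: x=[3.6680 9.6876] v=[1.1797 -0.0313]
Max displacement = 1.7032

Answer: 1.7032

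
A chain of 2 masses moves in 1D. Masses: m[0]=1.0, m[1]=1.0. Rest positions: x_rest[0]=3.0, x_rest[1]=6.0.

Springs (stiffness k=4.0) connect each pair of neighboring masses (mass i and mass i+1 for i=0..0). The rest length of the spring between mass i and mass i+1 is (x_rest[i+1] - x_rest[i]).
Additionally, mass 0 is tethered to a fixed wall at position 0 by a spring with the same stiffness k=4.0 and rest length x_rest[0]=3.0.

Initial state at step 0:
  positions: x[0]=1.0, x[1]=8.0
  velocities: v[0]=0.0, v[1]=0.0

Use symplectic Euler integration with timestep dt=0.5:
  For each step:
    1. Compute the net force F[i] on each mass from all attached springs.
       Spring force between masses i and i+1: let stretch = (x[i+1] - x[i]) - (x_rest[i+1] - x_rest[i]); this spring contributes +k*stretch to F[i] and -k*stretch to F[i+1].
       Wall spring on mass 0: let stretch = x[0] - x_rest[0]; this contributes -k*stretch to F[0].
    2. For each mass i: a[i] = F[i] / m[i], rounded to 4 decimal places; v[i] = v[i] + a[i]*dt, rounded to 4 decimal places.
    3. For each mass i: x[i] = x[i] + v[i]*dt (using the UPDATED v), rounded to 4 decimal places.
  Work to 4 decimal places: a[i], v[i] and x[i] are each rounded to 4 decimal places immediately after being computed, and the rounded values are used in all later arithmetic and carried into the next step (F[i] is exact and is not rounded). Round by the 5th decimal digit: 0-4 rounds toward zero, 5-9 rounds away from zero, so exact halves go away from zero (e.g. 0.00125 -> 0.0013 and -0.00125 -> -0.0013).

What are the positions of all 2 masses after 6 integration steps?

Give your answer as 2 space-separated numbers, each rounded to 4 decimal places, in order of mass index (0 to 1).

Step 0: x=[1.0000 8.0000] v=[0.0000 0.0000]
Step 1: x=[7.0000 4.0000] v=[12.0000 -8.0000]
Step 2: x=[3.0000 6.0000] v=[-8.0000 4.0000]
Step 3: x=[-1.0000 8.0000] v=[-8.0000 4.0000]
Step 4: x=[5.0000 4.0000] v=[12.0000 -8.0000]
Step 5: x=[5.0000 4.0000] v=[0.0000 0.0000]
Step 6: x=[-1.0000 8.0000] v=[-12.0000 8.0000]

Answer: -1.0000 8.0000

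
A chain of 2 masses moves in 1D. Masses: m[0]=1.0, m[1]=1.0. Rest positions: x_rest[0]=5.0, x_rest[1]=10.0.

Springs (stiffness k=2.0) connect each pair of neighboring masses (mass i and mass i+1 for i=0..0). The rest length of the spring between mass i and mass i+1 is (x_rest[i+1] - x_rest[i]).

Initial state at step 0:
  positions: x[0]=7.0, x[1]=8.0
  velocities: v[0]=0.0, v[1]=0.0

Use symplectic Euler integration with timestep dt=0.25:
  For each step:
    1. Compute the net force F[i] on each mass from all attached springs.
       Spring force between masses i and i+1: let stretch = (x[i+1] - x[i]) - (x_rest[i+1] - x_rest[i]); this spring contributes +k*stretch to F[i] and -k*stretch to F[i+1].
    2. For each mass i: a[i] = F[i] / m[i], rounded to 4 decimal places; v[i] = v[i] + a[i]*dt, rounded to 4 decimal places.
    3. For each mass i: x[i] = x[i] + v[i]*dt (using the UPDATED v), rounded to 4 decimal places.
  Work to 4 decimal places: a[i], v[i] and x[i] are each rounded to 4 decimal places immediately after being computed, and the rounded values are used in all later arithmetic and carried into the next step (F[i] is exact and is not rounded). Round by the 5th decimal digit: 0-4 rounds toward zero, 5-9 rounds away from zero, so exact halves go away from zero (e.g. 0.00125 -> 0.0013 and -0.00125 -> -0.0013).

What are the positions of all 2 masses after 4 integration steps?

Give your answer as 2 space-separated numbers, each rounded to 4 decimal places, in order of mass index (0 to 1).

Step 0: x=[7.0000 8.0000] v=[0.0000 0.0000]
Step 1: x=[6.5000 8.5000] v=[-2.0000 2.0000]
Step 2: x=[5.6250 9.3750] v=[-3.5000 3.5000]
Step 3: x=[4.5938 10.4063] v=[-4.1250 4.1250]
Step 4: x=[3.6641 11.3360] v=[-3.7188 3.7188]

Answer: 3.6641 11.3360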